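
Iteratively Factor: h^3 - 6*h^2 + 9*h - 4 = (h - 4)*(h^2 - 2*h + 1) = (h - 4)*(h - 1)*(h - 1)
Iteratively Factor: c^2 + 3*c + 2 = (c + 2)*(c + 1)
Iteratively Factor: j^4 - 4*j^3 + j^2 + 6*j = (j - 3)*(j^3 - j^2 - 2*j) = (j - 3)*(j + 1)*(j^2 - 2*j) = j*(j - 3)*(j + 1)*(j - 2)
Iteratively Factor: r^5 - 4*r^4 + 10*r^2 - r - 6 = (r + 1)*(r^4 - 5*r^3 + 5*r^2 + 5*r - 6) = (r + 1)^2*(r^3 - 6*r^2 + 11*r - 6) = (r - 1)*(r + 1)^2*(r^2 - 5*r + 6) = (r - 3)*(r - 1)*(r + 1)^2*(r - 2)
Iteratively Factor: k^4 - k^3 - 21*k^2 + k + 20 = (k + 1)*(k^3 - 2*k^2 - 19*k + 20) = (k - 1)*(k + 1)*(k^2 - k - 20) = (k - 1)*(k + 1)*(k + 4)*(k - 5)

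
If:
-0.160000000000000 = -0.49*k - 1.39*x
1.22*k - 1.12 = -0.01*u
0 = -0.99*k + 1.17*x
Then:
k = 0.10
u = 100.28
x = 0.08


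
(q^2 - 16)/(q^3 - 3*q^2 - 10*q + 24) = (q + 4)/(q^2 + q - 6)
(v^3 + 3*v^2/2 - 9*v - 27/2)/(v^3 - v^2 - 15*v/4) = 2*(v^2 - 9)/(v*(2*v - 5))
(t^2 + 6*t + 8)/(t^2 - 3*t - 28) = (t + 2)/(t - 7)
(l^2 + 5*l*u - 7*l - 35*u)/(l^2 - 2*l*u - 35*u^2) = (7 - l)/(-l + 7*u)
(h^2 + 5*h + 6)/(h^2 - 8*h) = (h^2 + 5*h + 6)/(h*(h - 8))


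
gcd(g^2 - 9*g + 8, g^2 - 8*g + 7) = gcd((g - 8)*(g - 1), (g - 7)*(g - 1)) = g - 1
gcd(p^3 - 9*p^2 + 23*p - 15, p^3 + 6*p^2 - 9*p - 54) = p - 3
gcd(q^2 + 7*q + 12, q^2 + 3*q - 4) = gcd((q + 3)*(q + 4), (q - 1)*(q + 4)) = q + 4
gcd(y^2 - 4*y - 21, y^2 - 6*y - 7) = y - 7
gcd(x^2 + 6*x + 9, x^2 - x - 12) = x + 3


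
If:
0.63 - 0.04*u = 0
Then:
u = 15.75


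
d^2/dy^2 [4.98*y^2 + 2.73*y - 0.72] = 9.96000000000000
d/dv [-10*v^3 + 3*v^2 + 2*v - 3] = -30*v^2 + 6*v + 2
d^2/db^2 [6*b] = 0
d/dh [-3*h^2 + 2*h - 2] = 2 - 6*h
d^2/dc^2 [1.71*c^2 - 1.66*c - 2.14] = 3.42000000000000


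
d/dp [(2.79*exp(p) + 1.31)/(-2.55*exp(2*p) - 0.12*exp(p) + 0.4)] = (7.1145*exp(2*p) + 6.681*exp(p) + 1.2732)*exp(p)/(6.5025*exp(4*p) + 0.612*exp(3*p) - 2.0256*exp(2*p) - 0.096*exp(p) + 0.16)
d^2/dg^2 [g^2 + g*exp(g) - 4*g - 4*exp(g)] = g*exp(g) - 2*exp(g) + 2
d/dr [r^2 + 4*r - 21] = 2*r + 4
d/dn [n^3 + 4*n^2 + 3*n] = 3*n^2 + 8*n + 3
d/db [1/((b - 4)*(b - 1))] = (5 - 2*b)/(b^4 - 10*b^3 + 33*b^2 - 40*b + 16)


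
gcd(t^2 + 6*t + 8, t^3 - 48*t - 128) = t + 4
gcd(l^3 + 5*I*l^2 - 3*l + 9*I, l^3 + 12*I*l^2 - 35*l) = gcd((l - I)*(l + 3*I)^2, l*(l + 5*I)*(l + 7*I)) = 1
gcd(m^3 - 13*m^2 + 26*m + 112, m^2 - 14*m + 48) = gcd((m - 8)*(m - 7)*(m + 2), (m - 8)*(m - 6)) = m - 8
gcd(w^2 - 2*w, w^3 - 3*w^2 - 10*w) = w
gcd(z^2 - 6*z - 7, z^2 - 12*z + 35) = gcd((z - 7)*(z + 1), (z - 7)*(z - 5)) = z - 7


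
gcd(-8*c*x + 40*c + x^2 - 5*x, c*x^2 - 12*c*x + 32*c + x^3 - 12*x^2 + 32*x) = 1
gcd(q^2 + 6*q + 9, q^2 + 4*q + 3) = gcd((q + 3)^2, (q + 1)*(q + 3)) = q + 3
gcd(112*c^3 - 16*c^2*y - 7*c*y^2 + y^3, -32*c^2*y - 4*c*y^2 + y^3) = 4*c + y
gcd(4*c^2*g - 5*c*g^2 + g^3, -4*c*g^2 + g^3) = 4*c*g - g^2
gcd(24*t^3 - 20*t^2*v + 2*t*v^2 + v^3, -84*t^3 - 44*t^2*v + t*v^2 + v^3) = 6*t + v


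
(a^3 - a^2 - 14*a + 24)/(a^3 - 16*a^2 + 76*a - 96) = (a^2 + a - 12)/(a^2 - 14*a + 48)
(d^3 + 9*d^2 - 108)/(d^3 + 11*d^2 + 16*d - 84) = (d^2 + 3*d - 18)/(d^2 + 5*d - 14)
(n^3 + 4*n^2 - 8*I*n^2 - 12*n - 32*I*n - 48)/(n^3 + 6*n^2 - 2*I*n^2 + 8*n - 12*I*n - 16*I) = (n - 6*I)/(n + 2)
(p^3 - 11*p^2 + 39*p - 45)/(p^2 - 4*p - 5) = (p^2 - 6*p + 9)/(p + 1)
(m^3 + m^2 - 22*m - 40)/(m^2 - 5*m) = m + 6 + 8/m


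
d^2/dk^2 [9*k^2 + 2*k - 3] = 18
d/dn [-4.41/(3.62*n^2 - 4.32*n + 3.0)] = (31.9284*n - 19.0512)/(3.62*n^2 - 4.32*n + 3.0)^2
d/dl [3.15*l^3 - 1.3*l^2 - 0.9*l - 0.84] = 9.45*l^2 - 2.6*l - 0.9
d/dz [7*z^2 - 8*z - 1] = 14*z - 8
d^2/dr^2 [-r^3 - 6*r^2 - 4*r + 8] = -6*r - 12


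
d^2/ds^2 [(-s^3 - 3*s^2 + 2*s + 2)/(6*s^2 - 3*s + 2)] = 6*(7*s^3 + 114*s^2 - 64*s - 2)/(216*s^6 - 324*s^5 + 378*s^4 - 243*s^3 + 126*s^2 - 36*s + 8)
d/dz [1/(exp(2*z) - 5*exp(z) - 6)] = (5 - 2*exp(z))*exp(z)/(-exp(2*z) + 5*exp(z) + 6)^2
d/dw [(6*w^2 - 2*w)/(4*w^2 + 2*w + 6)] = (5*w^2 + 18*w - 3)/(4*w^4 + 4*w^3 + 13*w^2 + 6*w + 9)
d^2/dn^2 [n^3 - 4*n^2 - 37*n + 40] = 6*n - 8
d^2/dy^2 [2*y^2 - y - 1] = 4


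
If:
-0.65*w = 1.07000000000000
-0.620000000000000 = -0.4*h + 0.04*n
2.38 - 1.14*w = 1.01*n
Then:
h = 1.97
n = 4.21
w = -1.65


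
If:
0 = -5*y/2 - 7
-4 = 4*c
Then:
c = -1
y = -14/5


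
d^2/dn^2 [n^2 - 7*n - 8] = 2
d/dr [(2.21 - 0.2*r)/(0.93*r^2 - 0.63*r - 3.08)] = (0.186*r^2 - 4.1106*r + 2.0083)/(0.8649*r^4 - 1.1718*r^3 - 5.3319*r^2 + 3.8808*r + 9.4864)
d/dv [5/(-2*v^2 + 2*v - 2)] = 5*(2*v - 1)/(2*(v^2 - v + 1)^2)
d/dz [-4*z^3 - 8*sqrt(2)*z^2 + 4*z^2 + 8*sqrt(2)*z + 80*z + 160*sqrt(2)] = -12*z^2 - 16*sqrt(2)*z + 8*z + 8*sqrt(2) + 80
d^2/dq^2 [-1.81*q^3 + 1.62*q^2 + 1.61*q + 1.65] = 3.24 - 10.86*q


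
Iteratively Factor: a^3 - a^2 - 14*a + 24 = (a - 2)*(a^2 + a - 12) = (a - 3)*(a - 2)*(a + 4)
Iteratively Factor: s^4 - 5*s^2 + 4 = (s - 2)*(s^3 + 2*s^2 - s - 2) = (s - 2)*(s - 1)*(s^2 + 3*s + 2) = (s - 2)*(s - 1)*(s + 2)*(s + 1)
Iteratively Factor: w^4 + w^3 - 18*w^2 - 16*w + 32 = (w + 4)*(w^3 - 3*w^2 - 6*w + 8) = (w - 1)*(w + 4)*(w^2 - 2*w - 8) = (w - 4)*(w - 1)*(w + 4)*(w + 2)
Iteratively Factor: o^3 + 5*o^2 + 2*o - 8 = (o + 4)*(o^2 + o - 2) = (o - 1)*(o + 4)*(o + 2)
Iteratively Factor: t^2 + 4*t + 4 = (t + 2)*(t + 2)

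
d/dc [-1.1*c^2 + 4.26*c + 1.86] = 4.26 - 2.2*c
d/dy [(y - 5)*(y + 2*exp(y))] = y + (y - 5)*(2*exp(y) + 1) + 2*exp(y)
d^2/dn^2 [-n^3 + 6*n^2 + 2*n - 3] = 12 - 6*n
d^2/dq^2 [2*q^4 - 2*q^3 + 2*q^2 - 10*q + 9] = 24*q^2 - 12*q + 4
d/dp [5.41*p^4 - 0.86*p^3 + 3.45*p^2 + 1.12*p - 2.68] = 21.64*p^3 - 2.58*p^2 + 6.9*p + 1.12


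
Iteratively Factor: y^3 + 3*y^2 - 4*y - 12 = (y + 2)*(y^2 + y - 6) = (y - 2)*(y + 2)*(y + 3)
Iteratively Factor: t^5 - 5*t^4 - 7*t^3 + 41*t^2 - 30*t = (t)*(t^4 - 5*t^3 - 7*t^2 + 41*t - 30) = t*(t - 5)*(t^3 - 7*t + 6) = t*(t - 5)*(t - 2)*(t^2 + 2*t - 3) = t*(t - 5)*(t - 2)*(t - 1)*(t + 3)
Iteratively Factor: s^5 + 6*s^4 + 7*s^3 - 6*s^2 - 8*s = (s + 2)*(s^4 + 4*s^3 - s^2 - 4*s) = (s + 1)*(s + 2)*(s^3 + 3*s^2 - 4*s) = (s + 1)*(s + 2)*(s + 4)*(s^2 - s) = s*(s + 1)*(s + 2)*(s + 4)*(s - 1)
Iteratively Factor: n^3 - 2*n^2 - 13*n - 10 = (n + 2)*(n^2 - 4*n - 5) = (n + 1)*(n + 2)*(n - 5)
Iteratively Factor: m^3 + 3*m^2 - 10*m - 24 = (m + 4)*(m^2 - m - 6) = (m + 2)*(m + 4)*(m - 3)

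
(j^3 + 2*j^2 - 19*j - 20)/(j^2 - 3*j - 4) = j + 5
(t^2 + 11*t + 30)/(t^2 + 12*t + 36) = (t + 5)/(t + 6)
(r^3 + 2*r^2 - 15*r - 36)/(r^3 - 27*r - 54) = (r - 4)/(r - 6)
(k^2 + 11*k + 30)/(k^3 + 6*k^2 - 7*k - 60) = (k + 6)/(k^2 + k - 12)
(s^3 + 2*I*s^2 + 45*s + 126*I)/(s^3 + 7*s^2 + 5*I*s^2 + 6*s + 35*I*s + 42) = (s^2 - 4*I*s + 21)/(s^2 + s*(7 - I) - 7*I)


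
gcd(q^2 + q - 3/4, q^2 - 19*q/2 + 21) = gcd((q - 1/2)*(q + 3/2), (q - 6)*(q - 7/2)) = 1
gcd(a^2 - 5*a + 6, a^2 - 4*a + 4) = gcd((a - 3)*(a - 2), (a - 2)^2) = a - 2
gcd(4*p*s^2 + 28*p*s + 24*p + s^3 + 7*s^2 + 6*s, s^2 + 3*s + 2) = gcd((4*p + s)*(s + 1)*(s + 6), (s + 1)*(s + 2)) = s + 1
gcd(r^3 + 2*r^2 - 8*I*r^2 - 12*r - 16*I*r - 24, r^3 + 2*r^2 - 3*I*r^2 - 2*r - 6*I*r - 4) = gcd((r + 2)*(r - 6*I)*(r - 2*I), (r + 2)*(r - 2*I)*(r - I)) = r^2 + r*(2 - 2*I) - 4*I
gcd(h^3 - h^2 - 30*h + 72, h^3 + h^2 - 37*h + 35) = 1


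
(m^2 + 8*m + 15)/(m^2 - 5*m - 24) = (m + 5)/(m - 8)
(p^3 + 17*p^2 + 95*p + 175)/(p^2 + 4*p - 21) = (p^2 + 10*p + 25)/(p - 3)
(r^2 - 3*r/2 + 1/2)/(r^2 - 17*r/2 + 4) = (r - 1)/(r - 8)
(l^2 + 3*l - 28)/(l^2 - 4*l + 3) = (l^2 + 3*l - 28)/(l^2 - 4*l + 3)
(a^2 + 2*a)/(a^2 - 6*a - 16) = a/(a - 8)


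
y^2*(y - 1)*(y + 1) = y^4 - y^2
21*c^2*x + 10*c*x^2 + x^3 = x*(3*c + x)*(7*c + x)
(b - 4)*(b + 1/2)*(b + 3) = b^3 - b^2/2 - 25*b/2 - 6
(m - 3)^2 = m^2 - 6*m + 9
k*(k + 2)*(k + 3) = k^3 + 5*k^2 + 6*k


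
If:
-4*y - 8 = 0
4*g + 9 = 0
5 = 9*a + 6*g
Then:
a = 37/18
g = -9/4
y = -2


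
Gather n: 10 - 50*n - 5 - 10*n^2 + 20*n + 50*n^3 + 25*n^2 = 50*n^3 + 15*n^2 - 30*n + 5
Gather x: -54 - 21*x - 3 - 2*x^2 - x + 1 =-2*x^2 - 22*x - 56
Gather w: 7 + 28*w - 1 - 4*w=24*w + 6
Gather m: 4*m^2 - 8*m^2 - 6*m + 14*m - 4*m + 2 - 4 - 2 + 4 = -4*m^2 + 4*m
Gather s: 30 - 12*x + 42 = 72 - 12*x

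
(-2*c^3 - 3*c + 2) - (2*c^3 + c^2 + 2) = -4*c^3 - c^2 - 3*c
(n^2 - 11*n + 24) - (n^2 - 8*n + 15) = 9 - 3*n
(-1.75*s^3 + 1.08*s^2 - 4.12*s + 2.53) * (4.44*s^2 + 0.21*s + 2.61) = -7.77*s^5 + 4.4277*s^4 - 22.6335*s^3 + 13.1868*s^2 - 10.2219*s + 6.6033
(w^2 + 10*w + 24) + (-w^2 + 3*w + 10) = 13*w + 34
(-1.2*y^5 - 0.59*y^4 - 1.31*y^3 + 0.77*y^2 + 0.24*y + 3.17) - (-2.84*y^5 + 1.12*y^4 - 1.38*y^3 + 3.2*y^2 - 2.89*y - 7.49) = 1.64*y^5 - 1.71*y^4 + 0.0699999999999998*y^3 - 2.43*y^2 + 3.13*y + 10.66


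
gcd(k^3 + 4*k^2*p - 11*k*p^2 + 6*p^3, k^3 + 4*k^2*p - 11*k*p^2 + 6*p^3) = k^3 + 4*k^2*p - 11*k*p^2 + 6*p^3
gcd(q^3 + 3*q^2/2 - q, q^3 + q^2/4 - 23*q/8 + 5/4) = q^2 + 3*q/2 - 1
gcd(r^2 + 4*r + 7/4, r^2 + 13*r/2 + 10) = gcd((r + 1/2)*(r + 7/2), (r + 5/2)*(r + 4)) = 1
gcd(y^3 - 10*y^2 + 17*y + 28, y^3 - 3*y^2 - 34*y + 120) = y - 4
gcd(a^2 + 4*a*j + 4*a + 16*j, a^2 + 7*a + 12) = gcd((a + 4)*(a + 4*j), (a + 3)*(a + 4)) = a + 4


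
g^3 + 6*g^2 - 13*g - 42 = (g - 3)*(g + 2)*(g + 7)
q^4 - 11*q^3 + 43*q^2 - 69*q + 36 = (q - 4)*(q - 3)^2*(q - 1)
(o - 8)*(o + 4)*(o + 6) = o^3 + 2*o^2 - 56*o - 192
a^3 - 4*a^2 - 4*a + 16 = (a - 4)*(a - 2)*(a + 2)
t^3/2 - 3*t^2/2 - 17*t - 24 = (t/2 + 1)*(t - 8)*(t + 3)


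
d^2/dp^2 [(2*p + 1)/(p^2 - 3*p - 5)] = 2*((5 - 6*p)*(-p^2 + 3*p + 5) - (2*p - 3)^2*(2*p + 1))/(-p^2 + 3*p + 5)^3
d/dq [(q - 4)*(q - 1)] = 2*q - 5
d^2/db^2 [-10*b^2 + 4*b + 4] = -20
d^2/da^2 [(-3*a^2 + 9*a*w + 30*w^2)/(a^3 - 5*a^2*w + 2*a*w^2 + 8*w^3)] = 6*(-a^6 + 9*a^5*w + 21*a^4*w^2 - 285*a^3*w^3 + 546*a^2*w^4 - 180*a*w^5 + 328*w^6)/(a^9 - 15*a^8*w + 81*a^7*w^2 - 161*a^6*w^3 - 78*a^5*w^4 + 636*a^4*w^5 - 280*a^3*w^6 - 864*a^2*w^7 + 384*a*w^8 + 512*w^9)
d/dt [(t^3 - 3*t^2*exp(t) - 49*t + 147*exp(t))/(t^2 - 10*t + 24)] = (-2*(t - 5)*(t^3 - 3*t^2*exp(t) - 49*t + 147*exp(t)) + (t^2 - 10*t + 24)*(-3*t^2*exp(t) + 3*t^2 - 6*t*exp(t) + 147*exp(t) - 49))/(t^2 - 10*t + 24)^2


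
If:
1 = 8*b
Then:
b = 1/8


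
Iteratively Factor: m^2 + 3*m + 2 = (m + 2)*(m + 1)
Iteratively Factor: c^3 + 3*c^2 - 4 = (c + 2)*(c^2 + c - 2) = (c - 1)*(c + 2)*(c + 2)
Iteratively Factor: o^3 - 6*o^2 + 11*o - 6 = (o - 3)*(o^2 - 3*o + 2) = (o - 3)*(o - 1)*(o - 2)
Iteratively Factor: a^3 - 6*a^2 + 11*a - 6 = (a - 3)*(a^2 - 3*a + 2) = (a - 3)*(a - 1)*(a - 2)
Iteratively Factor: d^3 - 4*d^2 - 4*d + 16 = (d - 2)*(d^2 - 2*d - 8) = (d - 4)*(d - 2)*(d + 2)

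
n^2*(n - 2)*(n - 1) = n^4 - 3*n^3 + 2*n^2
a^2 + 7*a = a*(a + 7)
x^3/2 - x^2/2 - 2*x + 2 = (x/2 + 1)*(x - 2)*(x - 1)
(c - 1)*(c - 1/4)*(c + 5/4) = c^3 - 21*c/16 + 5/16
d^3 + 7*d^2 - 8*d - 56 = (d + 7)*(d - 2*sqrt(2))*(d + 2*sqrt(2))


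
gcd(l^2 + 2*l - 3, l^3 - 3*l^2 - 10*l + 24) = l + 3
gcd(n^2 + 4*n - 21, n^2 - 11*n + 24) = n - 3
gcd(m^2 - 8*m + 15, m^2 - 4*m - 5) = m - 5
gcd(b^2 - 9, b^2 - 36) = 1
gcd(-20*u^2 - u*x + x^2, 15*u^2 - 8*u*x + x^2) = -5*u + x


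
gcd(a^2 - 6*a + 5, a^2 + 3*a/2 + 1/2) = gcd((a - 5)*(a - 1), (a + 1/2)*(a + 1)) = 1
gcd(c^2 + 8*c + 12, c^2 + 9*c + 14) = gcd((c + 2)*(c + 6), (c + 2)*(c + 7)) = c + 2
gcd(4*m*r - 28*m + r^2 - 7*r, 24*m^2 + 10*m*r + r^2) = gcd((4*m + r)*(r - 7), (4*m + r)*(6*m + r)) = 4*m + r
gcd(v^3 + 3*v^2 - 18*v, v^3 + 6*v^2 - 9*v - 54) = v^2 + 3*v - 18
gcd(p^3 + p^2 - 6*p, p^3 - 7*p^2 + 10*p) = p^2 - 2*p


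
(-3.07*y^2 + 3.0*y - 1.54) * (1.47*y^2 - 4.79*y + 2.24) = -4.5129*y^4 + 19.1153*y^3 - 23.5106*y^2 + 14.0966*y - 3.4496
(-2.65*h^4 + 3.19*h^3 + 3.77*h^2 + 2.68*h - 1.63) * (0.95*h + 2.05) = -2.5175*h^5 - 2.402*h^4 + 10.121*h^3 + 10.2745*h^2 + 3.9455*h - 3.3415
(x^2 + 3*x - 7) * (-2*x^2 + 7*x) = -2*x^4 + x^3 + 35*x^2 - 49*x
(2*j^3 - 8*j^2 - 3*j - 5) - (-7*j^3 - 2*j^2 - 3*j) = 9*j^3 - 6*j^2 - 5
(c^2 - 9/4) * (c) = c^3 - 9*c/4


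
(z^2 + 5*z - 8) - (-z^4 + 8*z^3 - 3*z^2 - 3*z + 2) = z^4 - 8*z^3 + 4*z^2 + 8*z - 10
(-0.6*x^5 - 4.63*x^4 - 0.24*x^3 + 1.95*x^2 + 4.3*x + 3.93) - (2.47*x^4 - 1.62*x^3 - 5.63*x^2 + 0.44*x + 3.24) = -0.6*x^5 - 7.1*x^4 + 1.38*x^3 + 7.58*x^2 + 3.86*x + 0.69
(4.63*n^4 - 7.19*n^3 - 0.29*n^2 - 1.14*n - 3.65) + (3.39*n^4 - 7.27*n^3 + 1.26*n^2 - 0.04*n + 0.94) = 8.02*n^4 - 14.46*n^3 + 0.97*n^2 - 1.18*n - 2.71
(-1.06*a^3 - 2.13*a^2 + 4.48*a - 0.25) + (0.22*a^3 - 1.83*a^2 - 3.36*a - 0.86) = -0.84*a^3 - 3.96*a^2 + 1.12*a - 1.11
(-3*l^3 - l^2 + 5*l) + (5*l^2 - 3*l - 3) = -3*l^3 + 4*l^2 + 2*l - 3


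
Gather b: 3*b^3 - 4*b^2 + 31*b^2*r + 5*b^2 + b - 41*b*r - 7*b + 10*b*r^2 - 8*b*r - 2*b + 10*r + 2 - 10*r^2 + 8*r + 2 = 3*b^3 + b^2*(31*r + 1) + b*(10*r^2 - 49*r - 8) - 10*r^2 + 18*r + 4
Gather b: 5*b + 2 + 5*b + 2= 10*b + 4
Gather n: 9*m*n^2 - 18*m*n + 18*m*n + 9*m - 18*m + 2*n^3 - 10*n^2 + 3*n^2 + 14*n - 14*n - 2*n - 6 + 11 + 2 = -9*m + 2*n^3 + n^2*(9*m - 7) - 2*n + 7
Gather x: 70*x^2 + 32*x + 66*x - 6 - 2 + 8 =70*x^2 + 98*x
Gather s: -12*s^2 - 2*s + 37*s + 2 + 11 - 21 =-12*s^2 + 35*s - 8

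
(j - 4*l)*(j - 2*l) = j^2 - 6*j*l + 8*l^2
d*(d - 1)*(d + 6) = d^3 + 5*d^2 - 6*d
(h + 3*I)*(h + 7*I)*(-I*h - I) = -I*h^3 + 10*h^2 - I*h^2 + 10*h + 21*I*h + 21*I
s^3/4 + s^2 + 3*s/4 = s*(s/4 + 1/4)*(s + 3)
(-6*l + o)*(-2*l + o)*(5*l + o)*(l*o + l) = 60*l^4*o + 60*l^4 - 28*l^3*o^2 - 28*l^3*o - 3*l^2*o^3 - 3*l^2*o^2 + l*o^4 + l*o^3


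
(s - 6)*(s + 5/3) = s^2 - 13*s/3 - 10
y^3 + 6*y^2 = y^2*(y + 6)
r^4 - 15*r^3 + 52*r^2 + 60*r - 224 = (r - 8)*(r - 7)*(r - 2)*(r + 2)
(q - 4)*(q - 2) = q^2 - 6*q + 8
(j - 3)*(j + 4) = j^2 + j - 12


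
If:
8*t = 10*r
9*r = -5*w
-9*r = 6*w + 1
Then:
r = 5/9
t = 25/36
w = -1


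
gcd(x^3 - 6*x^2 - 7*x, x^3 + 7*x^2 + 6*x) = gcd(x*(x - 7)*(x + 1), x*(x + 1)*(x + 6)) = x^2 + x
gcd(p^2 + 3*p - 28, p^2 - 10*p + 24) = p - 4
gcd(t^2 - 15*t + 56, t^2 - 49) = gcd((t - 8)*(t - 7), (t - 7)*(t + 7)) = t - 7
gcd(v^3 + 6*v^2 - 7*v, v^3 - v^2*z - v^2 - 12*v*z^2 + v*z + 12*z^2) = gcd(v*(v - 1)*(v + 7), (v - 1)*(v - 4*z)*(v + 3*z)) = v - 1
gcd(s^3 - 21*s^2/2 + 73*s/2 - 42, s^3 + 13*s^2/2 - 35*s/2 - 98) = s - 4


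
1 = 1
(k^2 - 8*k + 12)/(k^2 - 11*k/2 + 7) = 2*(k - 6)/(2*k - 7)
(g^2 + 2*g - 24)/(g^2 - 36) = (g - 4)/(g - 6)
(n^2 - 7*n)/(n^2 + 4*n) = (n - 7)/(n + 4)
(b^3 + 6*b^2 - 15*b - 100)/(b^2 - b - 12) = (b^2 + 10*b + 25)/(b + 3)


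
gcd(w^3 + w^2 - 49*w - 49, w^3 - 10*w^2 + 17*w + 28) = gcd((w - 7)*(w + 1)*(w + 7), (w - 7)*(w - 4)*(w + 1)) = w^2 - 6*w - 7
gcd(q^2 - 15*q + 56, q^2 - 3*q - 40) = q - 8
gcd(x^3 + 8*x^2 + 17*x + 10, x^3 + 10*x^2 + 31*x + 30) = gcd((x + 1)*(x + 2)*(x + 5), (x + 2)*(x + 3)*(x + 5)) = x^2 + 7*x + 10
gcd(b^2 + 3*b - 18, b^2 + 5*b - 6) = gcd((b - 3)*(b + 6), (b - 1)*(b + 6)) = b + 6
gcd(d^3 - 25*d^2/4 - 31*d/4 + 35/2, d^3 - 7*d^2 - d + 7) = d - 7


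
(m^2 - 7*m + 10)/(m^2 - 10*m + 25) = (m - 2)/(m - 5)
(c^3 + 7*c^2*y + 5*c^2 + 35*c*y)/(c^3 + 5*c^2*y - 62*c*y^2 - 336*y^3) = c*(-c - 5)/(-c^2 + 2*c*y + 48*y^2)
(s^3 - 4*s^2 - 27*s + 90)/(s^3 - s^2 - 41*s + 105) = (s^2 - s - 30)/(s^2 + 2*s - 35)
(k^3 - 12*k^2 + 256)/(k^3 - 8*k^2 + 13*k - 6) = (k^3 - 12*k^2 + 256)/(k^3 - 8*k^2 + 13*k - 6)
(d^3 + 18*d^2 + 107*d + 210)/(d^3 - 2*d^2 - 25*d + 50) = (d^2 + 13*d + 42)/(d^2 - 7*d + 10)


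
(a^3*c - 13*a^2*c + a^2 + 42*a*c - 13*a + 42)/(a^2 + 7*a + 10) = (a^3*c - 13*a^2*c + a^2 + 42*a*c - 13*a + 42)/(a^2 + 7*a + 10)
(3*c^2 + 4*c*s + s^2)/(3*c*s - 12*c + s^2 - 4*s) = (c + s)/(s - 4)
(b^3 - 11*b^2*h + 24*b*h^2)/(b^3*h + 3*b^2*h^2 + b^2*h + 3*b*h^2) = (b^2 - 11*b*h + 24*h^2)/(h*(b^2 + 3*b*h + b + 3*h))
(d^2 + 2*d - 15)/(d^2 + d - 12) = (d + 5)/(d + 4)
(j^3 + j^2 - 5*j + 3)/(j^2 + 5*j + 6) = (j^2 - 2*j + 1)/(j + 2)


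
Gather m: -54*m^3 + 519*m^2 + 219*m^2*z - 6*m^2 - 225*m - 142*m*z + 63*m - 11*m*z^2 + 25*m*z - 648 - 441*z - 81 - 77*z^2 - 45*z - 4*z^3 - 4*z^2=-54*m^3 + m^2*(219*z + 513) + m*(-11*z^2 - 117*z - 162) - 4*z^3 - 81*z^2 - 486*z - 729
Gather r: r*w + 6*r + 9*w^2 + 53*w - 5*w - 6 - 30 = r*(w + 6) + 9*w^2 + 48*w - 36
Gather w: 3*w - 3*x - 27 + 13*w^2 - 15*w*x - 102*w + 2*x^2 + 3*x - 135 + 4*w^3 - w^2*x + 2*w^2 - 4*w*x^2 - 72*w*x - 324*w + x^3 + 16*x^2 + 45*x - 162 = 4*w^3 + w^2*(15 - x) + w*(-4*x^2 - 87*x - 423) + x^3 + 18*x^2 + 45*x - 324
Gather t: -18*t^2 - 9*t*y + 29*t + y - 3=-18*t^2 + t*(29 - 9*y) + y - 3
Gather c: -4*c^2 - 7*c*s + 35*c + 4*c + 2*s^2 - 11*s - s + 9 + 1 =-4*c^2 + c*(39 - 7*s) + 2*s^2 - 12*s + 10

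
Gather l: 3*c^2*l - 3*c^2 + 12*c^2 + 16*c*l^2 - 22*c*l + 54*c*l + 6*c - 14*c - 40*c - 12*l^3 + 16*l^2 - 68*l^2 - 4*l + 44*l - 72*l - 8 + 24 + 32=9*c^2 - 48*c - 12*l^3 + l^2*(16*c - 52) + l*(3*c^2 + 32*c - 32) + 48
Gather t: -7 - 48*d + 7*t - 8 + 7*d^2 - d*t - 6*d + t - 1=7*d^2 - 54*d + t*(8 - d) - 16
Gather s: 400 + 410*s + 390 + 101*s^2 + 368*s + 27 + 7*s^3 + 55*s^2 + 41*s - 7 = 7*s^3 + 156*s^2 + 819*s + 810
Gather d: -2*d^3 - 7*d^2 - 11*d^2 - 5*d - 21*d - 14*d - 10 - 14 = -2*d^3 - 18*d^2 - 40*d - 24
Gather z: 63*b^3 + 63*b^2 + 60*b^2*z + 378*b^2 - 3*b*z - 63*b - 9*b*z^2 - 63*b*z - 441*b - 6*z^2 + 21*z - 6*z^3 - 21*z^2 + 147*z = 63*b^3 + 441*b^2 - 504*b - 6*z^3 + z^2*(-9*b - 27) + z*(60*b^2 - 66*b + 168)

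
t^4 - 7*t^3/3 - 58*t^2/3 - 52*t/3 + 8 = (t - 6)*(t - 1/3)*(t + 2)^2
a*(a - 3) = a^2 - 3*a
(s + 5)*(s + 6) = s^2 + 11*s + 30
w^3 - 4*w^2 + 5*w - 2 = (w - 2)*(w - 1)^2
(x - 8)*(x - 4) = x^2 - 12*x + 32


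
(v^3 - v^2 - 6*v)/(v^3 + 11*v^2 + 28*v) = (v^2 - v - 6)/(v^2 + 11*v + 28)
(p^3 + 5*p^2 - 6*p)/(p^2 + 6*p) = p - 1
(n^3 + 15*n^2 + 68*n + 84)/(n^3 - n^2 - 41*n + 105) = (n^2 + 8*n + 12)/(n^2 - 8*n + 15)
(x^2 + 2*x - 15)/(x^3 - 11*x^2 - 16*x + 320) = (x - 3)/(x^2 - 16*x + 64)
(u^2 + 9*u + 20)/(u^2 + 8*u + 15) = (u + 4)/(u + 3)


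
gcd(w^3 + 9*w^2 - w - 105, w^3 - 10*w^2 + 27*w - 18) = w - 3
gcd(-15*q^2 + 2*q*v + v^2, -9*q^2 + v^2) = 3*q - v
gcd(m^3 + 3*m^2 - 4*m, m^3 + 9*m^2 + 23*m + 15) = 1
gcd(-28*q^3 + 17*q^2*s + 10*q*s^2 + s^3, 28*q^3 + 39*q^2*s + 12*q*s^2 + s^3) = 28*q^2 + 11*q*s + s^2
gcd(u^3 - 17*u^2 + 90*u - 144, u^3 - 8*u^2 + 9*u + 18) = u^2 - 9*u + 18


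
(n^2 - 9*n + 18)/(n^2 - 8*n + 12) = (n - 3)/(n - 2)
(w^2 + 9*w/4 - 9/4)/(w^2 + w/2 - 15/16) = 4*(w + 3)/(4*w + 5)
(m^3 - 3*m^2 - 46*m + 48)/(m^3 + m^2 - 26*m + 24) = (m - 8)/(m - 4)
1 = 1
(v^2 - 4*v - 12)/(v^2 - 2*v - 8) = (v - 6)/(v - 4)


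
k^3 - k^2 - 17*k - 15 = (k - 5)*(k + 1)*(k + 3)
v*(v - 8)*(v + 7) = v^3 - v^2 - 56*v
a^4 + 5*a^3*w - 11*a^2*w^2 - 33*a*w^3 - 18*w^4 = (a - 3*w)*(a + w)^2*(a + 6*w)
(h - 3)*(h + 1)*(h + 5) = h^3 + 3*h^2 - 13*h - 15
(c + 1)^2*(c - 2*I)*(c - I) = c^4 + 2*c^3 - 3*I*c^3 - c^2 - 6*I*c^2 - 4*c - 3*I*c - 2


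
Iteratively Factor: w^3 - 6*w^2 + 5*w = (w - 1)*(w^2 - 5*w) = w*(w - 1)*(w - 5)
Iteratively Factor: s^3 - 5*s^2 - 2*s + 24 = (s + 2)*(s^2 - 7*s + 12) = (s - 4)*(s + 2)*(s - 3)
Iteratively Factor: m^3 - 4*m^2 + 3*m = (m - 3)*(m^2 - m) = m*(m - 3)*(m - 1)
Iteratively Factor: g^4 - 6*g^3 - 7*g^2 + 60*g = (g + 3)*(g^3 - 9*g^2 + 20*g) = (g - 4)*(g + 3)*(g^2 - 5*g) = (g - 5)*(g - 4)*(g + 3)*(g)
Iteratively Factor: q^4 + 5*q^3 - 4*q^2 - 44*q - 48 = (q - 3)*(q^3 + 8*q^2 + 20*q + 16) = (q - 3)*(q + 4)*(q^2 + 4*q + 4) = (q - 3)*(q + 2)*(q + 4)*(q + 2)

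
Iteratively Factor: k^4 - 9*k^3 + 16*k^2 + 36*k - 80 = (k - 5)*(k^3 - 4*k^2 - 4*k + 16) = (k - 5)*(k - 4)*(k^2 - 4) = (k - 5)*(k - 4)*(k + 2)*(k - 2)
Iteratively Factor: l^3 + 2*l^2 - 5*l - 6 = (l + 3)*(l^2 - l - 2) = (l - 2)*(l + 3)*(l + 1)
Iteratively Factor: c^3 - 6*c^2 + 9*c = (c)*(c^2 - 6*c + 9) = c*(c - 3)*(c - 3)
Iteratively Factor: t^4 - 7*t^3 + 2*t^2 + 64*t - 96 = (t - 4)*(t^3 - 3*t^2 - 10*t + 24) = (t - 4)^2*(t^2 + t - 6) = (t - 4)^2*(t + 3)*(t - 2)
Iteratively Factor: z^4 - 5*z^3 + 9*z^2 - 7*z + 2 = (z - 1)*(z^3 - 4*z^2 + 5*z - 2) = (z - 1)^2*(z^2 - 3*z + 2) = (z - 2)*(z - 1)^2*(z - 1)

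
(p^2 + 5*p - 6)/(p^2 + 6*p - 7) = (p + 6)/(p + 7)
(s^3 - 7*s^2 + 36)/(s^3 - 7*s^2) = (s^3 - 7*s^2 + 36)/(s^2*(s - 7))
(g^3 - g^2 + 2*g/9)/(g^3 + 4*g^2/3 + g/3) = (9*g^2 - 9*g + 2)/(3*(3*g^2 + 4*g + 1))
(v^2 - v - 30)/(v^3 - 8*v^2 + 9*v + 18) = (v + 5)/(v^2 - 2*v - 3)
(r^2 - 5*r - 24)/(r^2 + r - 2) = (r^2 - 5*r - 24)/(r^2 + r - 2)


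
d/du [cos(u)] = -sin(u)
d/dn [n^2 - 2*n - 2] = 2*n - 2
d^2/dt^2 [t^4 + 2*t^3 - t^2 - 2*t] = 12*t^2 + 12*t - 2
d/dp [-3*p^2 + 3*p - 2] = 3 - 6*p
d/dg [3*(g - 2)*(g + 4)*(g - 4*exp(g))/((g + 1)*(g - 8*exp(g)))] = 3*((g - 2)*(g + 1)*(g + 4)*(g - 4*exp(g))*(8*exp(g) - 1) - (g - 2)*(g + 4)*(g - 8*exp(g))*(g - 4*exp(g)) + (g + 1)*(g - 8*exp(g))*(-(g - 2)*(g + 4)*(4*exp(g) - 1) + (g - 2)*(g - 4*exp(g)) + (g + 4)*(g - 4*exp(g))))/((g + 1)^2*(g - 8*exp(g))^2)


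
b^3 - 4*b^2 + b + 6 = (b - 3)*(b - 2)*(b + 1)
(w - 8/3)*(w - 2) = w^2 - 14*w/3 + 16/3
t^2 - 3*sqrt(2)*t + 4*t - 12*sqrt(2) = (t + 4)*(t - 3*sqrt(2))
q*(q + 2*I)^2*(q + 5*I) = q^4 + 9*I*q^3 - 24*q^2 - 20*I*q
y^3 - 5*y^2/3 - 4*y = y*(y - 3)*(y + 4/3)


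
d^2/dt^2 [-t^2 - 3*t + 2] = -2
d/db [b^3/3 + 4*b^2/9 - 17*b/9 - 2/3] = b^2 + 8*b/9 - 17/9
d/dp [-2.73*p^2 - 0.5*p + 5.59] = -5.46*p - 0.5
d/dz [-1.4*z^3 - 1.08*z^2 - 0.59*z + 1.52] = -4.2*z^2 - 2.16*z - 0.59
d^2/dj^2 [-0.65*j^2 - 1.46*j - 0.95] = -1.30000000000000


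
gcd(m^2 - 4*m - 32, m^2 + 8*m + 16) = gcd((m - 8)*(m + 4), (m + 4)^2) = m + 4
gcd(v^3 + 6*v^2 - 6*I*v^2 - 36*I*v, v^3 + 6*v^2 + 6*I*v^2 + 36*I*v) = v^2 + 6*v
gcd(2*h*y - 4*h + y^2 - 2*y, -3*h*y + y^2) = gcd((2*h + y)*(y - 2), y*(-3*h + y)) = 1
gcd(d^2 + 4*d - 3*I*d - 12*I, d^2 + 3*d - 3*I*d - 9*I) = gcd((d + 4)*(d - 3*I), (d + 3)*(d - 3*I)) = d - 3*I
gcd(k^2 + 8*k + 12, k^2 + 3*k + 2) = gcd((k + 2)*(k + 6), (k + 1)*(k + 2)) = k + 2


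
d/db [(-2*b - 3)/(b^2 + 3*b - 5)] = (-2*b^2 - 6*b + (2*b + 3)^2 + 10)/(b^2 + 3*b - 5)^2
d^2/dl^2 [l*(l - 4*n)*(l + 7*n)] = 6*l + 6*n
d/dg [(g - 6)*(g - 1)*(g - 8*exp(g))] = -8*g^2*exp(g) + 3*g^2 + 40*g*exp(g) - 14*g + 8*exp(g) + 6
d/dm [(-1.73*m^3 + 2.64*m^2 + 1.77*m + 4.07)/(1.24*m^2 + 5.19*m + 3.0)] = (-2.1452*m^4 - 17.9574*m^3 - 4.0632*m^2 + 5.7464*m - 15.8133)/(1.5376*m^4 + 12.8712*m^3 + 34.3761*m^2 + 31.14*m + 9.0)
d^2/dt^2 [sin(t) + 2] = -sin(t)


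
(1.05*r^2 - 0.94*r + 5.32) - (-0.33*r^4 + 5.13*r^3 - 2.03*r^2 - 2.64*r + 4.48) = 0.33*r^4 - 5.13*r^3 + 3.08*r^2 + 1.7*r + 0.84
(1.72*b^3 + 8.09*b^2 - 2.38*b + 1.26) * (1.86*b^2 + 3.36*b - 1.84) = 3.1992*b^5 + 20.8266*b^4 + 19.5908*b^3 - 20.5388*b^2 + 8.6128*b - 2.3184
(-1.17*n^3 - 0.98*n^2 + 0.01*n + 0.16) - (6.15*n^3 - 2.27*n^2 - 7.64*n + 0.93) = -7.32*n^3 + 1.29*n^2 + 7.65*n - 0.77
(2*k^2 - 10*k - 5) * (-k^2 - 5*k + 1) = -2*k^4 + 57*k^2 + 15*k - 5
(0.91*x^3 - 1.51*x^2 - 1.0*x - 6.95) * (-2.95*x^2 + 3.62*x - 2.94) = -2.6845*x^5 + 7.7487*x^4 - 5.1916*x^3 + 21.3219*x^2 - 22.219*x + 20.433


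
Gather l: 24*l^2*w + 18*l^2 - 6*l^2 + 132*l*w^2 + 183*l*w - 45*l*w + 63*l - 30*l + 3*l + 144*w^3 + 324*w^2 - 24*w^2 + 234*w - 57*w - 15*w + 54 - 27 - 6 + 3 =l^2*(24*w + 12) + l*(132*w^2 + 138*w + 36) + 144*w^3 + 300*w^2 + 162*w + 24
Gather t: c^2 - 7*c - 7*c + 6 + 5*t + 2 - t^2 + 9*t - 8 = c^2 - 14*c - t^2 + 14*t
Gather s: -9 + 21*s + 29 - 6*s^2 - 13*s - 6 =-6*s^2 + 8*s + 14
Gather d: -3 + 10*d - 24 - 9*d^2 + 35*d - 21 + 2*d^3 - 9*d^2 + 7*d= 2*d^3 - 18*d^2 + 52*d - 48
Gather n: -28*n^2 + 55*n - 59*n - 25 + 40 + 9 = -28*n^2 - 4*n + 24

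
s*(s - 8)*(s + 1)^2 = s^4 - 6*s^3 - 15*s^2 - 8*s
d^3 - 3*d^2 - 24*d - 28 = (d - 7)*(d + 2)^2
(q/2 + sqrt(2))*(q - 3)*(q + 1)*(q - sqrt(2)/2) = q^4/2 - q^3 + 3*sqrt(2)*q^3/4 - 5*q^2/2 - 3*sqrt(2)*q^2/2 - 9*sqrt(2)*q/4 + 2*q + 3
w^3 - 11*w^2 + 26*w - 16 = (w - 8)*(w - 2)*(w - 1)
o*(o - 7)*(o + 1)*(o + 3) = o^4 - 3*o^3 - 25*o^2 - 21*o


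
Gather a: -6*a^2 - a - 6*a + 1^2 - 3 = -6*a^2 - 7*a - 2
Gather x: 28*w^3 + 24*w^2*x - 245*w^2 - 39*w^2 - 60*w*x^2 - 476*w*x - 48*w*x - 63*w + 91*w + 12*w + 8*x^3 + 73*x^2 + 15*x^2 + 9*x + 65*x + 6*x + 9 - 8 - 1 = 28*w^3 - 284*w^2 + 40*w + 8*x^3 + x^2*(88 - 60*w) + x*(24*w^2 - 524*w + 80)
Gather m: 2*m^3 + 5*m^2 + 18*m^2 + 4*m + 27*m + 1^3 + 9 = 2*m^3 + 23*m^2 + 31*m + 10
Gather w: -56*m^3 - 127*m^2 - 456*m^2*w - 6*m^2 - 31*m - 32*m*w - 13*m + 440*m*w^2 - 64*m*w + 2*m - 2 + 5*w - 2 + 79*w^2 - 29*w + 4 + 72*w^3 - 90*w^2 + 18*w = -56*m^3 - 133*m^2 - 42*m + 72*w^3 + w^2*(440*m - 11) + w*(-456*m^2 - 96*m - 6)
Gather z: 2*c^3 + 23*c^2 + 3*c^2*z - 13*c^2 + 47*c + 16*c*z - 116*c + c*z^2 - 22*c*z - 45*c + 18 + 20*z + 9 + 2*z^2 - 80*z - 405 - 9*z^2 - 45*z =2*c^3 + 10*c^2 - 114*c + z^2*(c - 7) + z*(3*c^2 - 6*c - 105) - 378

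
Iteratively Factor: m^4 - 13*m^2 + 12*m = (m)*(m^3 - 13*m + 12) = m*(m + 4)*(m^2 - 4*m + 3) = m*(m - 1)*(m + 4)*(m - 3)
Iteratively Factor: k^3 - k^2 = (k - 1)*(k^2) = k*(k - 1)*(k)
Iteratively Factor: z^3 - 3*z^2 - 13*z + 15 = (z - 5)*(z^2 + 2*z - 3) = (z - 5)*(z - 1)*(z + 3)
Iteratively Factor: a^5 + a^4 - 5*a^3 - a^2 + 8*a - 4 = (a - 1)*(a^4 + 2*a^3 - 3*a^2 - 4*a + 4) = (a - 1)^2*(a^3 + 3*a^2 - 4) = (a - 1)^3*(a^2 + 4*a + 4) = (a - 1)^3*(a + 2)*(a + 2)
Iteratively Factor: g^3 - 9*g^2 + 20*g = (g - 5)*(g^2 - 4*g) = (g - 5)*(g - 4)*(g)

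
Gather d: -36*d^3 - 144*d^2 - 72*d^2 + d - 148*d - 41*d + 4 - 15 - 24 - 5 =-36*d^3 - 216*d^2 - 188*d - 40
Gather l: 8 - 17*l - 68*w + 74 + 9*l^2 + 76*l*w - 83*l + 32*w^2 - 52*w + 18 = 9*l^2 + l*(76*w - 100) + 32*w^2 - 120*w + 100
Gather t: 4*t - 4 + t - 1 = 5*t - 5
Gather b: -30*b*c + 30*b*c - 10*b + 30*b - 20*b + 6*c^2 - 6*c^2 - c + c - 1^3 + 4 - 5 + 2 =0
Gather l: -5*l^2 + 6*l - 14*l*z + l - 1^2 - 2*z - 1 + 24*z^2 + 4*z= -5*l^2 + l*(7 - 14*z) + 24*z^2 + 2*z - 2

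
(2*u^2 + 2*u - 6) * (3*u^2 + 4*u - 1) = 6*u^4 + 14*u^3 - 12*u^2 - 26*u + 6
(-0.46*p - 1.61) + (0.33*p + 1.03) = -0.13*p - 0.58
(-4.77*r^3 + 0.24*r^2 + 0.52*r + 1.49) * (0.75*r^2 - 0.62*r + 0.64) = -3.5775*r^5 + 3.1374*r^4 - 2.8116*r^3 + 0.9487*r^2 - 0.591*r + 0.9536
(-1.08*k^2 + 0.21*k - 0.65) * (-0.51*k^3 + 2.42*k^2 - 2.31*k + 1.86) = 0.5508*k^5 - 2.7207*k^4 + 3.3345*k^3 - 4.0669*k^2 + 1.8921*k - 1.209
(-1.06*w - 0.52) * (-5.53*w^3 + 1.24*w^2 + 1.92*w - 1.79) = 5.8618*w^4 + 1.5612*w^3 - 2.68*w^2 + 0.899*w + 0.9308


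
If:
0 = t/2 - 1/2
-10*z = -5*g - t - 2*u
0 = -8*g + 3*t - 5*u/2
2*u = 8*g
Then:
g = 1/6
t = 1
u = 2/3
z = 19/60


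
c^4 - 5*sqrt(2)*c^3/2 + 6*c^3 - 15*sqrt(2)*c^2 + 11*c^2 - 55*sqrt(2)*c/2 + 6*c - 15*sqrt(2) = (c + 3)*(c - 5*sqrt(2)/2)*(sqrt(2)*c/2 + sqrt(2))*(sqrt(2)*c + sqrt(2))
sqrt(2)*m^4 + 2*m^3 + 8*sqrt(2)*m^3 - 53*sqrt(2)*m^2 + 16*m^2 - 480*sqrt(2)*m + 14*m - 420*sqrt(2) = (m + 7)*(m - 5*sqrt(2))*(m + 6*sqrt(2))*(sqrt(2)*m + sqrt(2))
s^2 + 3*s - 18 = (s - 3)*(s + 6)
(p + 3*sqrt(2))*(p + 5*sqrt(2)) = p^2 + 8*sqrt(2)*p + 30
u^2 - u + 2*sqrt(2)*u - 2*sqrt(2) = (u - 1)*(u + 2*sqrt(2))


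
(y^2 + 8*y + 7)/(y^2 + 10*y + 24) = (y^2 + 8*y + 7)/(y^2 + 10*y + 24)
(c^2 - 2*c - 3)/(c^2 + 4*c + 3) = (c - 3)/(c + 3)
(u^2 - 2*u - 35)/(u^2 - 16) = (u^2 - 2*u - 35)/(u^2 - 16)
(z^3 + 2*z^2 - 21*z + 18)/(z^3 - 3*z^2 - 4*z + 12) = (z^2 + 5*z - 6)/(z^2 - 4)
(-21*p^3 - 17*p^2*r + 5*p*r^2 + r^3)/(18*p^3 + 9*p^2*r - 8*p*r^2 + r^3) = (-7*p - r)/(6*p - r)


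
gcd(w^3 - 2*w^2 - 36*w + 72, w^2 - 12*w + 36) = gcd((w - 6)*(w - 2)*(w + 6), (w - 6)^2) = w - 6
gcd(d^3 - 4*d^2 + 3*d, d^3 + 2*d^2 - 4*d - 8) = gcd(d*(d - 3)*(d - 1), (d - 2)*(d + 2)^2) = 1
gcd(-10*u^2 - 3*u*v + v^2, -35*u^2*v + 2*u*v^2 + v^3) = 5*u - v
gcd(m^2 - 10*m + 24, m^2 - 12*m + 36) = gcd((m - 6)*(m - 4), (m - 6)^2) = m - 6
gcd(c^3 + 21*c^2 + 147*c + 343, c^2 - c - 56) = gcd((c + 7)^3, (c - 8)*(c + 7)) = c + 7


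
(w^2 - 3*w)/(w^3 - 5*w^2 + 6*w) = 1/(w - 2)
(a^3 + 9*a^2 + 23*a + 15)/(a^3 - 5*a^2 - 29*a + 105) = (a^2 + 4*a + 3)/(a^2 - 10*a + 21)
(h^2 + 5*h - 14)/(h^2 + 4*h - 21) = (h - 2)/(h - 3)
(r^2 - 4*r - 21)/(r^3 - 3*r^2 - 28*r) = (r + 3)/(r*(r + 4))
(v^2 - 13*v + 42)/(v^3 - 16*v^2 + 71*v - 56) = (v - 6)/(v^2 - 9*v + 8)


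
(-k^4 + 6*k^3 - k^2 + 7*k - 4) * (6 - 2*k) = 2*k^5 - 18*k^4 + 38*k^3 - 20*k^2 + 50*k - 24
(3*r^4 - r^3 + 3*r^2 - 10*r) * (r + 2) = 3*r^5 + 5*r^4 + r^3 - 4*r^2 - 20*r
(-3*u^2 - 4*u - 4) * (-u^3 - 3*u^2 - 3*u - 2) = 3*u^5 + 13*u^4 + 25*u^3 + 30*u^2 + 20*u + 8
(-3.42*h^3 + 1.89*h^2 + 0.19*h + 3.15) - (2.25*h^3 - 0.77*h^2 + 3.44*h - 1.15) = -5.67*h^3 + 2.66*h^2 - 3.25*h + 4.3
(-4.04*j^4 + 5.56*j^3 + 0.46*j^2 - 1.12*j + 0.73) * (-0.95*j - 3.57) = 3.838*j^5 + 9.1408*j^4 - 20.2862*j^3 - 0.5782*j^2 + 3.3049*j - 2.6061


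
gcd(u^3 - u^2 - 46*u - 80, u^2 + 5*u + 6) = u + 2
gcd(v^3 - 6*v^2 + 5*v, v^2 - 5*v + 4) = v - 1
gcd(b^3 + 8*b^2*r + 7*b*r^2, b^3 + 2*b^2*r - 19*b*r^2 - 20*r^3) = b + r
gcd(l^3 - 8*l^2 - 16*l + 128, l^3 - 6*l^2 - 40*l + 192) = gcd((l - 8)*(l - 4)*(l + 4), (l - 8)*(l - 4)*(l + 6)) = l^2 - 12*l + 32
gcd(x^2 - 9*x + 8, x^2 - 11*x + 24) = x - 8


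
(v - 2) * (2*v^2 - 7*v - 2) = 2*v^3 - 11*v^2 + 12*v + 4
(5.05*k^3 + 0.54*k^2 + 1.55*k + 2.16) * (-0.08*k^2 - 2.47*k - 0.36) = -0.404*k^5 - 12.5167*k^4 - 3.2758*k^3 - 4.1957*k^2 - 5.8932*k - 0.7776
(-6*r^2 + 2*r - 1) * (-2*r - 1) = 12*r^3 + 2*r^2 + 1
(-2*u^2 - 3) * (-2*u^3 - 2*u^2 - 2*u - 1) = 4*u^5 + 4*u^4 + 10*u^3 + 8*u^2 + 6*u + 3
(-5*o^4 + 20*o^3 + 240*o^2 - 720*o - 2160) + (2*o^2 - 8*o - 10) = -5*o^4 + 20*o^3 + 242*o^2 - 728*o - 2170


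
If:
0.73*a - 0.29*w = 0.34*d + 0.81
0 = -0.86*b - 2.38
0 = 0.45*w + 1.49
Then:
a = 0.465753424657534*d - 0.205783866057839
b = -2.77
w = -3.31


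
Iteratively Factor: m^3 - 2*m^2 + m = (m - 1)*(m^2 - m) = (m - 1)^2*(m)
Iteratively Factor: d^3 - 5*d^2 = (d)*(d^2 - 5*d) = d^2*(d - 5)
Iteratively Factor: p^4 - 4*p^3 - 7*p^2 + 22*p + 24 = (p - 4)*(p^3 - 7*p - 6) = (p - 4)*(p + 1)*(p^2 - p - 6) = (p - 4)*(p + 1)*(p + 2)*(p - 3)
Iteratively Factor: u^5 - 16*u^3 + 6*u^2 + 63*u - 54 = (u - 1)*(u^4 + u^3 - 15*u^2 - 9*u + 54) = (u - 2)*(u - 1)*(u^3 + 3*u^2 - 9*u - 27) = (u - 2)*(u - 1)*(u + 3)*(u^2 - 9) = (u - 2)*(u - 1)*(u + 3)^2*(u - 3)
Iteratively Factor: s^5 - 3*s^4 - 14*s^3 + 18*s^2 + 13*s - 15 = (s - 5)*(s^4 + 2*s^3 - 4*s^2 - 2*s + 3) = (s - 5)*(s - 1)*(s^3 + 3*s^2 - s - 3) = (s - 5)*(s - 1)^2*(s^2 + 4*s + 3) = (s - 5)*(s - 1)^2*(s + 3)*(s + 1)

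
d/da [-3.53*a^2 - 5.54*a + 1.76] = -7.06*a - 5.54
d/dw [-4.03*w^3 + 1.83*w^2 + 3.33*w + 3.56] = -12.09*w^2 + 3.66*w + 3.33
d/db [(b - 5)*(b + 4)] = 2*b - 1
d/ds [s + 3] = 1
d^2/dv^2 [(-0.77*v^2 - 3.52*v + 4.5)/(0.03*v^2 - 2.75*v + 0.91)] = (-0.133386*v^3 + 0.150426000000007*v^2 - 1.650924*v + 48.923926)/(2.7e-5*v^6 - 0.007425*v^5 + 0.683082*v^4 - 21.247325*v^3 + 20.720154*v^2 - 6.831825*v + 0.753571)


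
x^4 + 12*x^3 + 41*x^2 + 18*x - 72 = (x - 1)*(x + 3)*(x + 4)*(x + 6)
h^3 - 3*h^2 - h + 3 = (h - 3)*(h - 1)*(h + 1)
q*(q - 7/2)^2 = q^3 - 7*q^2 + 49*q/4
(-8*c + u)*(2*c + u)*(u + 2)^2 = -16*c^2*u^2 - 64*c^2*u - 64*c^2 - 6*c*u^3 - 24*c*u^2 - 24*c*u + u^4 + 4*u^3 + 4*u^2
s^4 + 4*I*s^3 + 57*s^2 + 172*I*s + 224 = (s - 7*I)*(s - I)*(s + 4*I)*(s + 8*I)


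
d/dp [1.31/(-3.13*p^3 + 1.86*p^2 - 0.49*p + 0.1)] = (12.3009*p^2 - 4.8732*p + 0.6419)/(3.13*p^3 - 1.86*p^2 + 0.49*p - 0.1)^2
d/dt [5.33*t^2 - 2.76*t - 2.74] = 10.66*t - 2.76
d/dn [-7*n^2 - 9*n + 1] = -14*n - 9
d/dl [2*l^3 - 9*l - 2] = 6*l^2 - 9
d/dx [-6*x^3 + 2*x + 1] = 2 - 18*x^2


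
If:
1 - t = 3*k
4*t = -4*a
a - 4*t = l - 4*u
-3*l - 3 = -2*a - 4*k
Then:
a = -36*u/35 - 1/7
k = 2/7 - 12*u/35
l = -8*u/7 - 5/7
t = 36*u/35 + 1/7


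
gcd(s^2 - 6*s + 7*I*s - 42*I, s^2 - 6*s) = s - 6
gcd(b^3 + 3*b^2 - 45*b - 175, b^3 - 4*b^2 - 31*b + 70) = b^2 - 2*b - 35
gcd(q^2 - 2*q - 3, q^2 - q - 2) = q + 1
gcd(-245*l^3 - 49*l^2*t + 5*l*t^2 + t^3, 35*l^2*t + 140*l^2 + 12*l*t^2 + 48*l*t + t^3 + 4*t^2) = 35*l^2 + 12*l*t + t^2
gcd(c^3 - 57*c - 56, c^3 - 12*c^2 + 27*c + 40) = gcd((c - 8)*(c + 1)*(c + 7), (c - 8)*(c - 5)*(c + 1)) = c^2 - 7*c - 8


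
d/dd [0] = 0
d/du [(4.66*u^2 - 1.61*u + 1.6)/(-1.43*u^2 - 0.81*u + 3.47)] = (-6.0769*u^2 + 36.9164*u - 4.2907)/(2.0449*u^4 + 2.3166*u^3 - 9.2681*u^2 - 5.6214*u + 12.0409)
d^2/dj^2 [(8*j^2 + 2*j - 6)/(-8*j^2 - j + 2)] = 4*(-32*j^3 + 384*j^2 + 24*j + 33)/(512*j^6 + 192*j^5 - 360*j^4 - 95*j^3 + 90*j^2 + 12*j - 8)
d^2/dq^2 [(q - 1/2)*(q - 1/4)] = 2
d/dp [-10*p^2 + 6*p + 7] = 6 - 20*p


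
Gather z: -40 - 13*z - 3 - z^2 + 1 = -z^2 - 13*z - 42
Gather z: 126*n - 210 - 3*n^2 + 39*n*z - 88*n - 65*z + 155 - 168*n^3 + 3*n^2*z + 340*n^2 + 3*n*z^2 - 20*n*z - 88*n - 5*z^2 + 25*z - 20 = -168*n^3 + 337*n^2 - 50*n + z^2*(3*n - 5) + z*(3*n^2 + 19*n - 40) - 75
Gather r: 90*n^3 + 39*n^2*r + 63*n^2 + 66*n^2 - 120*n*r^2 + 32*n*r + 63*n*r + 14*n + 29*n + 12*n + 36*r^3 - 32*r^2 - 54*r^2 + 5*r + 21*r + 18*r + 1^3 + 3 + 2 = 90*n^3 + 129*n^2 + 55*n + 36*r^3 + r^2*(-120*n - 86) + r*(39*n^2 + 95*n + 44) + 6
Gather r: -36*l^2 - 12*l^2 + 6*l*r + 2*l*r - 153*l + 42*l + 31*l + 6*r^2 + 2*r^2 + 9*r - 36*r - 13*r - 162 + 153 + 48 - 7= -48*l^2 - 80*l + 8*r^2 + r*(8*l - 40) + 32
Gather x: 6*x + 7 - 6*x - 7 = 0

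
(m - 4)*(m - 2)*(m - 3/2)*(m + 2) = m^4 - 11*m^3/2 + 2*m^2 + 22*m - 24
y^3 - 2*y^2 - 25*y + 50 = (y - 5)*(y - 2)*(y + 5)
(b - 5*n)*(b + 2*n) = b^2 - 3*b*n - 10*n^2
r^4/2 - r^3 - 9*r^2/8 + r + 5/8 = (r/2 + 1/4)*(r - 5/2)*(r - 1)*(r + 1)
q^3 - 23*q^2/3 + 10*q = q*(q - 6)*(q - 5/3)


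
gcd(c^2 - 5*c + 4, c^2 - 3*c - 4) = c - 4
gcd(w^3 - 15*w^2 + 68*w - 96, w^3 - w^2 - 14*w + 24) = w - 3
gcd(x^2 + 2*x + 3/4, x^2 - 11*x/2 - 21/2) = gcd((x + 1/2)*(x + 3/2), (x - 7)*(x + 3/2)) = x + 3/2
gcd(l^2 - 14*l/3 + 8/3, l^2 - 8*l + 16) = l - 4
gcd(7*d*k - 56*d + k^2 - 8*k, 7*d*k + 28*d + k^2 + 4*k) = 7*d + k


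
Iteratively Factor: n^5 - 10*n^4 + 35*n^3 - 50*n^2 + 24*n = (n - 3)*(n^4 - 7*n^3 + 14*n^2 - 8*n) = n*(n - 3)*(n^3 - 7*n^2 + 14*n - 8) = n*(n - 3)*(n - 1)*(n^2 - 6*n + 8) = n*(n - 3)*(n - 2)*(n - 1)*(n - 4)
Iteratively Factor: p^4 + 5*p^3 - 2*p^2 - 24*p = (p + 4)*(p^3 + p^2 - 6*p) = (p + 3)*(p + 4)*(p^2 - 2*p) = p*(p + 3)*(p + 4)*(p - 2)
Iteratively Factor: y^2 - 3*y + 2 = (y - 2)*(y - 1)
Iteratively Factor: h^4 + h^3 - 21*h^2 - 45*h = (h + 3)*(h^3 - 2*h^2 - 15*h) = h*(h + 3)*(h^2 - 2*h - 15) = h*(h - 5)*(h + 3)*(h + 3)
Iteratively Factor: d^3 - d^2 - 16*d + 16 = (d + 4)*(d^2 - 5*d + 4) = (d - 1)*(d + 4)*(d - 4)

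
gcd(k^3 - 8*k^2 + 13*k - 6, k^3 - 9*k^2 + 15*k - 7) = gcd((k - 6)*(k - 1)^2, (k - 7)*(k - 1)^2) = k^2 - 2*k + 1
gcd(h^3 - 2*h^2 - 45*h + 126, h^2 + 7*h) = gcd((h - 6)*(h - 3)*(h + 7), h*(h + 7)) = h + 7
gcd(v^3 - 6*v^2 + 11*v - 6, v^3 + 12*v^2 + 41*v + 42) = 1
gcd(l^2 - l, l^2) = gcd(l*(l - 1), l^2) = l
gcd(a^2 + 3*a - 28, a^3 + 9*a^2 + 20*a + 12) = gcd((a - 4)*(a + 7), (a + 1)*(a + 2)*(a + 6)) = 1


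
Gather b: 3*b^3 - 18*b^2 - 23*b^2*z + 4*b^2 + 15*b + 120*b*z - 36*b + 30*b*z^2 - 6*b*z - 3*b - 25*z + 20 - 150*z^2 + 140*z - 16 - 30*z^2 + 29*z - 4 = 3*b^3 + b^2*(-23*z - 14) + b*(30*z^2 + 114*z - 24) - 180*z^2 + 144*z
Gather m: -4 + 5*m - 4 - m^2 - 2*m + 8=-m^2 + 3*m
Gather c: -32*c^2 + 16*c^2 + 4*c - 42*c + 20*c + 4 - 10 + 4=-16*c^2 - 18*c - 2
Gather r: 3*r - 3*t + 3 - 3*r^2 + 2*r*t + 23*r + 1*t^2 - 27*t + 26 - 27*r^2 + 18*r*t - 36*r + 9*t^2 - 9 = -30*r^2 + r*(20*t - 10) + 10*t^2 - 30*t + 20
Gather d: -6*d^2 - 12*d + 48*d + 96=-6*d^2 + 36*d + 96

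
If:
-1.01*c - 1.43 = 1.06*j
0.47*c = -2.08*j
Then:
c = -1.86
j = 0.42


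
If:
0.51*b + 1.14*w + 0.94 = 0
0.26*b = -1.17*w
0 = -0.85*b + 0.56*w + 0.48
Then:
No Solution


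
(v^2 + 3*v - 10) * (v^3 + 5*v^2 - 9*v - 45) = v^5 + 8*v^4 - 4*v^3 - 122*v^2 - 45*v + 450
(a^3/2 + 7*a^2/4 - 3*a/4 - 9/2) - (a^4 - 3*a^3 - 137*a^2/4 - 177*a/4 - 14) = -a^4 + 7*a^3/2 + 36*a^2 + 87*a/2 + 19/2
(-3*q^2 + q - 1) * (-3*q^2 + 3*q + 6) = 9*q^4 - 12*q^3 - 12*q^2 + 3*q - 6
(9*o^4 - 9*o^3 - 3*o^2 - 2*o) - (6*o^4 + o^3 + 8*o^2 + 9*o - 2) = 3*o^4 - 10*o^3 - 11*o^2 - 11*o + 2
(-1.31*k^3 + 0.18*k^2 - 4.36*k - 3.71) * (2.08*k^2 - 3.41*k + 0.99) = -2.7248*k^5 + 4.8415*k^4 - 10.9795*k^3 + 7.329*k^2 + 8.3347*k - 3.6729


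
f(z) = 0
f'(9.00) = 0.00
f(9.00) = 0.00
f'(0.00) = 0.00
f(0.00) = 0.00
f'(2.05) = 0.00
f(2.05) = 0.00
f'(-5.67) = 0.00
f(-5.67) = 0.00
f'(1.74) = 0.00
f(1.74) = 0.00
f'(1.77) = 0.00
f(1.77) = 0.00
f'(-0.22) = 0.00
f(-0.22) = 0.00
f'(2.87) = 0.00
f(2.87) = 0.00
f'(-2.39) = 0.00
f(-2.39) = 0.00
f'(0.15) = 0.00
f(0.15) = 0.00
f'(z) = 0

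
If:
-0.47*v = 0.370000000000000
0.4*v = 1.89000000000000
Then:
No Solution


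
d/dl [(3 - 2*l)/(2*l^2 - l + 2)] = (-4*l^2 + 2*l + (2*l - 3)*(4*l - 1) - 4)/(2*l^2 - l + 2)^2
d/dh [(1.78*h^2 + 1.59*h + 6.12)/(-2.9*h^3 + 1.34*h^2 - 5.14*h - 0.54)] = (5.162*h^4 + 9.222*h^3 + 41.9642*h^2 - 18.324*h + 30.5982)/(8.41*h^6 - 7.772*h^5 + 31.6076*h^4 - 10.6432*h^3 + 24.9724*h^2 + 5.5512*h + 0.2916)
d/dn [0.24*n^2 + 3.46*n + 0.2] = 0.48*n + 3.46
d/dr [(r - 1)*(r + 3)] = 2*r + 2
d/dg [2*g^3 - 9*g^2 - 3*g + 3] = 6*g^2 - 18*g - 3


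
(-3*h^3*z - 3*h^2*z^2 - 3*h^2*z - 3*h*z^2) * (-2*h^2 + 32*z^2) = 6*h^5*z + 6*h^4*z^2 + 6*h^4*z - 96*h^3*z^3 + 6*h^3*z^2 - 96*h^2*z^4 - 96*h^2*z^3 - 96*h*z^4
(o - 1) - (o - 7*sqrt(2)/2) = -1 + 7*sqrt(2)/2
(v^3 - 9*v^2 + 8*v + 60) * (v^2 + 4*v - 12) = v^5 - 5*v^4 - 40*v^3 + 200*v^2 + 144*v - 720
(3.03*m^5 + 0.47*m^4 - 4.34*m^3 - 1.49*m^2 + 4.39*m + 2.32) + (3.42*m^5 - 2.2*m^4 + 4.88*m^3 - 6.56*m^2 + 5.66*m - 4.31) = 6.45*m^5 - 1.73*m^4 + 0.54*m^3 - 8.05*m^2 + 10.05*m - 1.99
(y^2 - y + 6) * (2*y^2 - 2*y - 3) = 2*y^4 - 4*y^3 + 11*y^2 - 9*y - 18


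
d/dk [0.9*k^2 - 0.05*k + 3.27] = 1.8*k - 0.05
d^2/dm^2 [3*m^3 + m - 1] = 18*m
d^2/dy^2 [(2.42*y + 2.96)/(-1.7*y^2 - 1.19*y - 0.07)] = (-(2.42*y + 2.96)*(3.4*y + 1.19)*(6.8*y + 2.38) + (24.684*y + 15.8236)*(1.7*y^2 + 1.19*y + 0.07))/(1.7*y^2 + 1.19*y + 0.07)^3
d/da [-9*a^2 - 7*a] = -18*a - 7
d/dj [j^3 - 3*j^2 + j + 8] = 3*j^2 - 6*j + 1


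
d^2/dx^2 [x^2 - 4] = 2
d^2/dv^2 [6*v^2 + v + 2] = 12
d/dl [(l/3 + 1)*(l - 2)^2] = (l - 2)*(3*l + 4)/3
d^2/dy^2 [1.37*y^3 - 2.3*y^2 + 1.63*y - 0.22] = 8.22*y - 4.6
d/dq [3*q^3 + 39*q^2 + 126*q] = 9*q^2 + 78*q + 126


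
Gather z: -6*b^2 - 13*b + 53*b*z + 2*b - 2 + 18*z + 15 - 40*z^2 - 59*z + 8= -6*b^2 - 11*b - 40*z^2 + z*(53*b - 41) + 21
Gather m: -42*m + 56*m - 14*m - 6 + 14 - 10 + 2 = 0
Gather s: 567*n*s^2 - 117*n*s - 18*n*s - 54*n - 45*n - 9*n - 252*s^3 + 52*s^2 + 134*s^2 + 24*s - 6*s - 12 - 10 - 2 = -108*n - 252*s^3 + s^2*(567*n + 186) + s*(18 - 135*n) - 24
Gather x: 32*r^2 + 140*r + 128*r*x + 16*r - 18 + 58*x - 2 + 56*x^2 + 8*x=32*r^2 + 156*r + 56*x^2 + x*(128*r + 66) - 20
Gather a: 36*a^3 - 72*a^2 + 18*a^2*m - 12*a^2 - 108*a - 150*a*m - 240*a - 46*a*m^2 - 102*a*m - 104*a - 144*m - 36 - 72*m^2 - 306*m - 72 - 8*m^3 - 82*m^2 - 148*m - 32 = 36*a^3 + a^2*(18*m - 84) + a*(-46*m^2 - 252*m - 452) - 8*m^3 - 154*m^2 - 598*m - 140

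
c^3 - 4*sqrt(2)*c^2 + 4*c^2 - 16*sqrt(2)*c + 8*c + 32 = (c + 4)*(c - 2*sqrt(2))^2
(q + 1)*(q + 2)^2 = q^3 + 5*q^2 + 8*q + 4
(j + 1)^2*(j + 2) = j^3 + 4*j^2 + 5*j + 2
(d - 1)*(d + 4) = d^2 + 3*d - 4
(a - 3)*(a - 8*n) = a^2 - 8*a*n - 3*a + 24*n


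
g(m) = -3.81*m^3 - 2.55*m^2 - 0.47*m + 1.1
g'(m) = -11.43*m^2 - 5.1*m - 0.47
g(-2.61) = 52.70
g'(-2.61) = -65.02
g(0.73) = -2.08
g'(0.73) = -10.28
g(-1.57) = 10.30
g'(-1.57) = -20.64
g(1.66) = -24.14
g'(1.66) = -40.43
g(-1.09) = 3.52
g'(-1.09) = -8.49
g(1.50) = -18.20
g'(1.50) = -33.84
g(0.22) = 0.83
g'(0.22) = -2.15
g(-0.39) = 1.12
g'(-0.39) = -0.22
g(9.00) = -2987.17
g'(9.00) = -972.20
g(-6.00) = 735.08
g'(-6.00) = -381.35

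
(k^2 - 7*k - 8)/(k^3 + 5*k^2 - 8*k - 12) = (k - 8)/(k^2 + 4*k - 12)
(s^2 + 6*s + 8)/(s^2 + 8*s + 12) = (s + 4)/(s + 6)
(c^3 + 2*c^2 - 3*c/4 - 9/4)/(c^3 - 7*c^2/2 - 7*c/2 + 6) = (c + 3/2)/(c - 4)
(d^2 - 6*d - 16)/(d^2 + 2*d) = (d - 8)/d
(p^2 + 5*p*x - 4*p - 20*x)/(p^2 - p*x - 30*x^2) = (4 - p)/(-p + 6*x)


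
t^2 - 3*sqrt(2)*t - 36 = (t - 6*sqrt(2))*(t + 3*sqrt(2))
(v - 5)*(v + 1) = v^2 - 4*v - 5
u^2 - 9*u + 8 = (u - 8)*(u - 1)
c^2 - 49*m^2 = (c - 7*m)*(c + 7*m)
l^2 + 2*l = l*(l + 2)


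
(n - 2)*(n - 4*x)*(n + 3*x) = n^3 - n^2*x - 2*n^2 - 12*n*x^2 + 2*n*x + 24*x^2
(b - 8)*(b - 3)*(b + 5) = b^3 - 6*b^2 - 31*b + 120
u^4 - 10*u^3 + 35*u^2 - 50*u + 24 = (u - 4)*(u - 3)*(u - 2)*(u - 1)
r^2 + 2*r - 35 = (r - 5)*(r + 7)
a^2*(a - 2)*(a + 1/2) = a^4 - 3*a^3/2 - a^2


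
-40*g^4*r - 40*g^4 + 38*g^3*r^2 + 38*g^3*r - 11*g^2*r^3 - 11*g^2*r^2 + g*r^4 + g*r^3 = (-5*g + r)*(-4*g + r)*(-2*g + r)*(g*r + g)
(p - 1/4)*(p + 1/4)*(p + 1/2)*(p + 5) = p^4 + 11*p^3/2 + 39*p^2/16 - 11*p/32 - 5/32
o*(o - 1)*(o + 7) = o^3 + 6*o^2 - 7*o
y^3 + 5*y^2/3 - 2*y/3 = y*(y - 1/3)*(y + 2)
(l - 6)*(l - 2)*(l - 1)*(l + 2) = l^4 - 7*l^3 + 2*l^2 + 28*l - 24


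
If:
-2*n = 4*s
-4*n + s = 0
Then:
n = 0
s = 0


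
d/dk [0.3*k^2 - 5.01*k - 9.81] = 0.6*k - 5.01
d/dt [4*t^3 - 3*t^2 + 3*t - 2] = 12*t^2 - 6*t + 3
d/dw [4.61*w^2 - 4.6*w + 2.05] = 9.22*w - 4.6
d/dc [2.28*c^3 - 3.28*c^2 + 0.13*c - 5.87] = 6.84*c^2 - 6.56*c + 0.13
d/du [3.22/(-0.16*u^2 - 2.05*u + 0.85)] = (1.0304*u + 6.601)/(0.16*u^2 + 2.05*u - 0.85)^2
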